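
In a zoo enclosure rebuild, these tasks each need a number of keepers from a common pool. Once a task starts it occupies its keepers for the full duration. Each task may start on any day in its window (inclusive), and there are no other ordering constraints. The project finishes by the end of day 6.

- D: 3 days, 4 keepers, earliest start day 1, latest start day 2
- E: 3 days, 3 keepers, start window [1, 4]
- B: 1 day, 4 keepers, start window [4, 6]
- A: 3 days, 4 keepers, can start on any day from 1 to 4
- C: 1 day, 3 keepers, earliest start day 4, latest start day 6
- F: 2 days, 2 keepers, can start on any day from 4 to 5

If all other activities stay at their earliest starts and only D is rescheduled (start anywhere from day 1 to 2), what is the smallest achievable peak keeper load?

D@1: d1:11  d2:11  d3:11  d4:9  d5:2  d6:0 → peak 11
D@2: d1:7  d2:11  d3:11  d4:13  d5:2  d6:0 → peak 13
Best is D@1, peak 11.

11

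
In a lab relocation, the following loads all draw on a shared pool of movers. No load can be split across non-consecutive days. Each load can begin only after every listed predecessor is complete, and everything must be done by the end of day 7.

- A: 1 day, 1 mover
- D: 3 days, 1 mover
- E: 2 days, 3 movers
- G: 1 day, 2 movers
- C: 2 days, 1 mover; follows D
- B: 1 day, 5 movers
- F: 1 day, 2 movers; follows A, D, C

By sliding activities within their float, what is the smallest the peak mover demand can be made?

5

Early-start (A@1, D@1, E@1, G@1, C@4, B@1, F@6) gives peak 12: d1:12  d2:4  d3:1  d4:1  d5:1  d6:2  d7:0.
Shift G→3, B→6, F→7.
Schedule A@1, D@1, E@1, G@3, C@4, B@6, F@7: d1:5  d2:4  d3:3  d4:1  d5:1  d6:5  d7:2 — peak 5.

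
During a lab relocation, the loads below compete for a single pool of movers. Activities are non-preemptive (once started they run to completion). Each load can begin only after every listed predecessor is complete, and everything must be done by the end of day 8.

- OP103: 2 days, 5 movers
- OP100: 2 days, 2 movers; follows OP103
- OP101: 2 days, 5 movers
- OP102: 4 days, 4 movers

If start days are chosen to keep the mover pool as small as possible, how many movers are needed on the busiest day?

6

Early-start (OP103@1, OP100@3, OP101@1, OP102@1) gives peak 14: d1:14  d2:14  d3:6  d4:6  d5:0  d6:0  d7:0  d8:0.
Shift OP101→7, OP102→3.
Schedule OP103@1, OP100@3, OP101@7, OP102@3: d1:5  d2:5  d3:6  d4:6  d5:4  d6:4  d7:5  d8:5 — peak 6.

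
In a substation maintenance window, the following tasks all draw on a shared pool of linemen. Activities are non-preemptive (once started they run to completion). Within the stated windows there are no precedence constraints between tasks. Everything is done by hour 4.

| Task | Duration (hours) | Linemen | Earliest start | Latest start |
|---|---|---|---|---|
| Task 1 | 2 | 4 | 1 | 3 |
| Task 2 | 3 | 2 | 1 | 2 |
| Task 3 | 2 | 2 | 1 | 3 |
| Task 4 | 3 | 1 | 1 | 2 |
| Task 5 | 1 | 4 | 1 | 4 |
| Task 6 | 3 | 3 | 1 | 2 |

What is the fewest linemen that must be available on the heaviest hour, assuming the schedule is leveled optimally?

10

Early-start (Task 1@1, Task 2@1, Task 3@1, Task 4@1, Task 5@1, Task 6@1) gives peak 16: h1:16  h2:12  h3:6  h4:0.
Shift Task 3→3, Task 5→4.
Schedule Task 1@1, Task 2@1, Task 3@3, Task 4@1, Task 5@4, Task 6@1: h1:10  h2:10  h3:8  h4:6 — peak 10.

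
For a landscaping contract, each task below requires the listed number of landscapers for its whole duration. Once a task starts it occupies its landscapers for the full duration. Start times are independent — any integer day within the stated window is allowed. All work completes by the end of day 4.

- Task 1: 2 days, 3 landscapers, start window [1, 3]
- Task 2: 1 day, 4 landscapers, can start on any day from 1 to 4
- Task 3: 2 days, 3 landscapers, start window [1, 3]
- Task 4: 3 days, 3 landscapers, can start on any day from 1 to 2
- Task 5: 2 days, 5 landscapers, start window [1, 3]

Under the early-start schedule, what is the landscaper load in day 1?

18

At early start, day 1 has: Task 1, Task 2, Task 3, Task 4, Task 5.
Demand: 3 + 4 + 3 + 3 + 5 = 18.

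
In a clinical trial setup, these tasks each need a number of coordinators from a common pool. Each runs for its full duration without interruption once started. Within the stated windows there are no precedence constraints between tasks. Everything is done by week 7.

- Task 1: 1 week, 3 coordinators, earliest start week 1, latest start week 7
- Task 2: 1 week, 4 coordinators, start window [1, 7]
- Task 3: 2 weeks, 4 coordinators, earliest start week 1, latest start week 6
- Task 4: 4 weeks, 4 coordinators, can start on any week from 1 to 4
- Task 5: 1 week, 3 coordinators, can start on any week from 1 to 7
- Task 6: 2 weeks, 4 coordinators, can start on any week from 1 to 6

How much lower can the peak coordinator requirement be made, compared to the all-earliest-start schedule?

Early-start peak: w1:22  w2:12  w3:4  w4:4  w5:0  w6:0  w7:0 ⇒ 22.
Leveled (Task 1@1, Task 2@1, Task 3@2, Task 4@2, Task 5@4, Task 6@5): w1:7  w2:8  w3:8  w4:7  w5:8  w6:4  w7:0 ⇒ 8.
Reduction 22 − 8 = 14.

14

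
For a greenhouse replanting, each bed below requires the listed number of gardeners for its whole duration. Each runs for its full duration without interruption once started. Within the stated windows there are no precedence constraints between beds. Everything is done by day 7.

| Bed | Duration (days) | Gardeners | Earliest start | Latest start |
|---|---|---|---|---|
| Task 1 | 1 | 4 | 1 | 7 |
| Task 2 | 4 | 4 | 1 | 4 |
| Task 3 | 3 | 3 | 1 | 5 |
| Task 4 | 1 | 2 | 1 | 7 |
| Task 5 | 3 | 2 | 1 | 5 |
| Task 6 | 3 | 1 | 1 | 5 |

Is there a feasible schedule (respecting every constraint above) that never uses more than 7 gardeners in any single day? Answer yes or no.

Schedule Task 1@1, Task 2@2, Task 3@1, Task 4@4, Task 5@5, Task 6@4: d1:7  d2:7  d3:7  d4:7  d5:7  d6:3  d7:2 — peak 7 ≤ 7.

yes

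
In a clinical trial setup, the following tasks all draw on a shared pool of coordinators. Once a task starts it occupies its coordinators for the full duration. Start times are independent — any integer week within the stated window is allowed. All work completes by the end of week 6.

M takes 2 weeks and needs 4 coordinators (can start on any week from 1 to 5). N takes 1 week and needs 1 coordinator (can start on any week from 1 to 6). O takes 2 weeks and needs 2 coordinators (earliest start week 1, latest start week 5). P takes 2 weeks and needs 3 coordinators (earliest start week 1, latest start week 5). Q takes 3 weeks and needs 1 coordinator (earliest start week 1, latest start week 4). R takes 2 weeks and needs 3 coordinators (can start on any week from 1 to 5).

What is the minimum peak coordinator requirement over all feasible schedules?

5

Early-start (M@1, N@1, O@1, P@1, Q@1, R@1) gives peak 14: w1:14  w2:13  w3:1  w4:0  w5:0  w6:0.
Shift O→5, P→3, Q→2, R→5.
Schedule M@1, N@1, O@5, P@3, Q@2, R@5: w1:5  w2:5  w3:4  w4:4  w5:5  w6:5 — peak 5.
Total coordinator-weeks = 28 over 6 weeks ⇒ peak ≥ ⌈28/6⌉ = 5, so 5 is optimal.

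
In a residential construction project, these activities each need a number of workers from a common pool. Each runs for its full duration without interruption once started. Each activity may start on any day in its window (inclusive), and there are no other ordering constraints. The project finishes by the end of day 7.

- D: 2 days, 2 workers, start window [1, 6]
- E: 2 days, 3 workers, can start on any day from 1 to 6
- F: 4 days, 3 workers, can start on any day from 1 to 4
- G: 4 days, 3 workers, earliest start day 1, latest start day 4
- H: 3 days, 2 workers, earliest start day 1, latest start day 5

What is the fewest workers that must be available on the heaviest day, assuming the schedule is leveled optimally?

Early-start (D@1, E@1, F@1, G@1, H@1) gives peak 13: d1:13  d2:13  d3:8  d4:6  d5:0  d6:0  d7:0.
Shift F→3, G→4.
Schedule D@1, E@1, F@3, G@4, H@1: d1:7  d2:7  d3:5  d4:6  d5:6  d6:6  d7:3 — peak 7.

7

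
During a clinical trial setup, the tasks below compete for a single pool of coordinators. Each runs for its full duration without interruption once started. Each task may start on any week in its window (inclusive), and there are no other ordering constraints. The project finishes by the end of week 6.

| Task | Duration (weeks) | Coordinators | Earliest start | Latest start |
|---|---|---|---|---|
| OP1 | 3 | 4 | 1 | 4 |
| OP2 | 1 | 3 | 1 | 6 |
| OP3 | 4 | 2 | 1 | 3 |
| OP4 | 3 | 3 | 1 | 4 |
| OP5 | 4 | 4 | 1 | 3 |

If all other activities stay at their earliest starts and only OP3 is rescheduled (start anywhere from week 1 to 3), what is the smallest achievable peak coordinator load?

OP3@1: w1:16  w2:13  w3:13  w4:6  w5:0  w6:0 → peak 16
OP3@2: w1:14  w2:13  w3:13  w4:6  w5:2  w6:0 → peak 14
OP3@3: w1:14  w2:11  w3:13  w4:6  w5:2  w6:2 → peak 14
Best is OP3@2, peak 14.

14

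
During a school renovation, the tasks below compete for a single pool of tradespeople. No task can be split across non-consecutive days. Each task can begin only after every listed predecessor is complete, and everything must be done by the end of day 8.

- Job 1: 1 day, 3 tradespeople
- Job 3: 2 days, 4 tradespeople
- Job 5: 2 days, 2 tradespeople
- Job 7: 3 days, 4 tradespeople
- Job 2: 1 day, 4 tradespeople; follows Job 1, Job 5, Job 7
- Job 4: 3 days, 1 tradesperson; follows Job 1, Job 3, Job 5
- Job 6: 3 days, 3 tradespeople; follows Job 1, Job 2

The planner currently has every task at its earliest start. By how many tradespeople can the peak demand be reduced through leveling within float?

5

Early-start peak: d1:13  d2:10  d3:5  d4:5  d5:4  d6:3  d7:3  d8:0 ⇒ 13.
Leveled (Job 1@1, Job 3@1, Job 5@3, Job 7@2, Job 2@5, Job 4@5, Job 6@6): d1:7  d2:8  d3:6  d4:6  d5:5  d6:4  d7:4  d8:3 ⇒ 8.
Reduction 13 − 8 = 5.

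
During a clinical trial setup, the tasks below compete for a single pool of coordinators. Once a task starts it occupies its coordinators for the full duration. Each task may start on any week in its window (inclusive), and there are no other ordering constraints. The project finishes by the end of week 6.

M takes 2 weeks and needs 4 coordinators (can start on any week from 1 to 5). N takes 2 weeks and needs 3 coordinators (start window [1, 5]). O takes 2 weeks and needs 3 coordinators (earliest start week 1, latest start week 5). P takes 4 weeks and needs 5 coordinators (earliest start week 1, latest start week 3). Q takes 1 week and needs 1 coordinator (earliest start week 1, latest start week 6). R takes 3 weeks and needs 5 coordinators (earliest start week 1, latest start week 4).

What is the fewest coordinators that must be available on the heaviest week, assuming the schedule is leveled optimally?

Early-start (M@1, N@1, O@1, P@1, Q@1, R@1) gives peak 21: w1:21  w2:20  w3:10  w4:5  w5:0  w6:0.
Shift P→3, Q→3, R→4.
Schedule M@1, N@1, O@1, P@3, Q@3, R@4: w1:10  w2:10  w3:6  w4:10  w5:10  w6:10 — peak 10.
Total coordinator-weeks = 56 over 6 weeks ⇒ peak ≥ ⌈56/6⌉ = 10, so 10 is optimal.

10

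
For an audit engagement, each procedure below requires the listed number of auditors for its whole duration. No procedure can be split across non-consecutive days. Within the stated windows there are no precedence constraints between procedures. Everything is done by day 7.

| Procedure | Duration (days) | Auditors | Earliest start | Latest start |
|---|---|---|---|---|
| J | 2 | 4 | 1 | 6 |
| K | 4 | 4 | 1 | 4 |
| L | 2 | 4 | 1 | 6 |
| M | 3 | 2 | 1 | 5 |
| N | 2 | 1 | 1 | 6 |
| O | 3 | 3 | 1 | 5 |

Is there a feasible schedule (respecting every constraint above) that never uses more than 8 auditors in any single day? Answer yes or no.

yes

Schedule J@1, K@1, L@3, M@5, N@5, O@5: d1:8  d2:8  d3:8  d4:8  d5:6  d6:6  d7:5 — peak 8 ≤ 8.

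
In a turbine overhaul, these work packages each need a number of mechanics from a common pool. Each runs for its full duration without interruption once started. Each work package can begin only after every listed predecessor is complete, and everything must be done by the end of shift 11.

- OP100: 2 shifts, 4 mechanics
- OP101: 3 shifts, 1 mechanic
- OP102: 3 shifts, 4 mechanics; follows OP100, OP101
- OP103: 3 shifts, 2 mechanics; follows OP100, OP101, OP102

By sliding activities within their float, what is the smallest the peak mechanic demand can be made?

Early-start (OP100@1, OP101@1, OP102@4, OP103@7) gives peak 5: s1:5  s2:5  s3:1  s4:4  s5:4  s6:4  s7:2  s8:2  s9:2  s10:0  s11:0.
Shift OP101→3, OP102→6, OP103→9.
Schedule OP100@1, OP101@3, OP102@6, OP103@9: s1:4  s2:4  s3:1  s4:1  s5:1  s6:4  s7:4  s8:4  s9:2  s10:2  s11:2 — peak 4.

4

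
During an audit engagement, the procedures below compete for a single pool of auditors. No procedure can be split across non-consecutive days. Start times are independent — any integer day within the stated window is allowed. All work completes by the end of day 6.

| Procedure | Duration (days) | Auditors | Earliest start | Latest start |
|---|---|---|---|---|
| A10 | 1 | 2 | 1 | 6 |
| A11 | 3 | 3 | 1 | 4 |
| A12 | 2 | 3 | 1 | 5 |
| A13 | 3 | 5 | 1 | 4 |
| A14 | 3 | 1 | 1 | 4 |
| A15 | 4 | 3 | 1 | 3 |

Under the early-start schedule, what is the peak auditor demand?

17

Early-start schedule: A10@1, A11@1, A12@1, A13@1, A14@1, A15@1.
Load per day: day 1: 17, day 2: 15, day 3: 12, day 4: 3, day 5: 0, day 6: 0.
Peak is 17.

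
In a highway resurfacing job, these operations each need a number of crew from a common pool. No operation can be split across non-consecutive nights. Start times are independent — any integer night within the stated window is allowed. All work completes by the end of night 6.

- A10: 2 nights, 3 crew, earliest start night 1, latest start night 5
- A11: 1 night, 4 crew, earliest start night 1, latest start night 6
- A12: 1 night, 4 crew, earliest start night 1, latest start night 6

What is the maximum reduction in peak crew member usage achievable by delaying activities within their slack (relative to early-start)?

7

Early-start peak: n1:11  n2:3  n3:0  n4:0  n5:0  n6:0 ⇒ 11.
Leveled (A10@1, A11@3, A12@4): n1:3  n2:3  n3:4  n4:4  n5:0  n6:0 ⇒ 4.
Reduction 11 − 4 = 7.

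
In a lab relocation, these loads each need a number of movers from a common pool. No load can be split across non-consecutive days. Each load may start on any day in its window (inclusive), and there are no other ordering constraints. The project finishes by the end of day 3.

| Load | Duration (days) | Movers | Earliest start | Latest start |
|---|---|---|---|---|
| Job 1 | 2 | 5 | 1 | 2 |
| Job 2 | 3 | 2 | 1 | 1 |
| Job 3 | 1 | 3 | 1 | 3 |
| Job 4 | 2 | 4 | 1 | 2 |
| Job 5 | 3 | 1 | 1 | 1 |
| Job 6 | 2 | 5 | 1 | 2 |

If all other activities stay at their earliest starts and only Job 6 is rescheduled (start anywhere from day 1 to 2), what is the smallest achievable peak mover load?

17

Job 6@1: d1:20  d2:17  d3:3 → peak 20
Job 6@2: d1:15  d2:17  d3:8 → peak 17
Best is Job 6@2, peak 17.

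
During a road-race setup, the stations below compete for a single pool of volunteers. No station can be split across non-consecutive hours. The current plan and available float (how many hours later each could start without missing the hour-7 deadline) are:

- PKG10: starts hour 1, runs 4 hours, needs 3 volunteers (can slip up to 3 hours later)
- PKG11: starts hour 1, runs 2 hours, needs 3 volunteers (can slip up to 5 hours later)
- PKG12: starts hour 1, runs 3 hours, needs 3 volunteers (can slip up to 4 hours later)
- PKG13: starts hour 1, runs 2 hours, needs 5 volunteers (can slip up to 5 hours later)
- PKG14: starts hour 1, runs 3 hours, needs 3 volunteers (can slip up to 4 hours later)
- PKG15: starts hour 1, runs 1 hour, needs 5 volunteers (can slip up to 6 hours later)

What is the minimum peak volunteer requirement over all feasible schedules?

9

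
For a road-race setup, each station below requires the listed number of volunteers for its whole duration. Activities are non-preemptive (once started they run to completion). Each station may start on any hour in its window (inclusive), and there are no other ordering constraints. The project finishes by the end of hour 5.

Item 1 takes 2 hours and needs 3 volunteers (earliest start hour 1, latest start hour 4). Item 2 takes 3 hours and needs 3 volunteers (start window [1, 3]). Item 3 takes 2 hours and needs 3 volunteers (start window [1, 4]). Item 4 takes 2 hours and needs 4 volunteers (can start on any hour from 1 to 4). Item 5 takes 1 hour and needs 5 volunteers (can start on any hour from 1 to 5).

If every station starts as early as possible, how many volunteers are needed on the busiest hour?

Early-start schedule: Item 1@1, Item 2@1, Item 3@1, Item 4@1, Item 5@1.
Load per hour: hour 1: 18, hour 2: 13, hour 3: 3, hour 4: 0, hour 5: 0.
Peak is 18.

18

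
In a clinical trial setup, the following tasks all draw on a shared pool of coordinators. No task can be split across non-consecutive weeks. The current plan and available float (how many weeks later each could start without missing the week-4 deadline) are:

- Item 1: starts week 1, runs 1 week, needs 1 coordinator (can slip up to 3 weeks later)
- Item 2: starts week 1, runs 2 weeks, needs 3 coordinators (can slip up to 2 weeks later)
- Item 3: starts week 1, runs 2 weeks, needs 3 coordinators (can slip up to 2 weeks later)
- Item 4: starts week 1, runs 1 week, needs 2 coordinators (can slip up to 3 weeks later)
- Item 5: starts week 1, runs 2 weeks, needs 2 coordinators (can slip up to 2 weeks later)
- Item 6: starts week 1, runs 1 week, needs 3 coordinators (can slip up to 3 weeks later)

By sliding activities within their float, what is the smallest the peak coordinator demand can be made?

Early-start (Item 1@1, Item 2@1, Item 3@1, Item 4@1, Item 5@1, Item 6@1) gives peak 14: w1:14  w2:8  w3:0  w4:0.
Shift Item 3→2, Item 5→3, Item 6→4.
Schedule Item 1@1, Item 2@1, Item 3@2, Item 4@1, Item 5@3, Item 6@4: w1:6  w2:6  w3:5  w4:5 — peak 6.
Total coordinator-weeks = 22 over 4 weeks ⇒ peak ≥ ⌈22/4⌉ = 6, so 6 is optimal.

6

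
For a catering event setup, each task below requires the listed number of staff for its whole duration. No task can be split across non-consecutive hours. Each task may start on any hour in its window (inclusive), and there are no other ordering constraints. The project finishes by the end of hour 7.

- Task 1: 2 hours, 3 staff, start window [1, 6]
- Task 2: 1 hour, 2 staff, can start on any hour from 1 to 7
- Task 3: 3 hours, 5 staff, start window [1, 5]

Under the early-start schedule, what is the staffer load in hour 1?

10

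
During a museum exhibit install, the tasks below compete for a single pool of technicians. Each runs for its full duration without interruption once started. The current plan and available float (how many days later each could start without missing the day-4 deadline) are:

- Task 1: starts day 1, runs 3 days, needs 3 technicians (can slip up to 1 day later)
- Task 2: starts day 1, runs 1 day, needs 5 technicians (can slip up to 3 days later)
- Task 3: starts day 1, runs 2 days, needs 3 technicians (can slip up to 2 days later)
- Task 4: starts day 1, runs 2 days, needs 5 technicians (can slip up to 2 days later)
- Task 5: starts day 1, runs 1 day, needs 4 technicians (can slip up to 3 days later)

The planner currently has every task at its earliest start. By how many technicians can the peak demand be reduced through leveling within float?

10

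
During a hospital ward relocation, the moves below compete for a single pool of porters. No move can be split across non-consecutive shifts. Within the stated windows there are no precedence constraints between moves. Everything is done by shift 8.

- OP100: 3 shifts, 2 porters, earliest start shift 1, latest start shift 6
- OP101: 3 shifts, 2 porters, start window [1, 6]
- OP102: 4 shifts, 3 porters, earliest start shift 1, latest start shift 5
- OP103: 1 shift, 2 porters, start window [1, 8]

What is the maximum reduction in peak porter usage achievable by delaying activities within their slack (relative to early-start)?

5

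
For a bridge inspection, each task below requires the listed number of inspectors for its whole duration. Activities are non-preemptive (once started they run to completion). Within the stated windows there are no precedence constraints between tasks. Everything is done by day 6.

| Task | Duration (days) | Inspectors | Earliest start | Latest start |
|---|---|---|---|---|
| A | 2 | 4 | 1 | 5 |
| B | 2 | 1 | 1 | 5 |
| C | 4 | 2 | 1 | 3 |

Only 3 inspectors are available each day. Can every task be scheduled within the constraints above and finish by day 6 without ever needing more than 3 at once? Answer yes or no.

The minimum achievable peak is 4; 3 < 4, so no feasible schedule stays within the cap.

no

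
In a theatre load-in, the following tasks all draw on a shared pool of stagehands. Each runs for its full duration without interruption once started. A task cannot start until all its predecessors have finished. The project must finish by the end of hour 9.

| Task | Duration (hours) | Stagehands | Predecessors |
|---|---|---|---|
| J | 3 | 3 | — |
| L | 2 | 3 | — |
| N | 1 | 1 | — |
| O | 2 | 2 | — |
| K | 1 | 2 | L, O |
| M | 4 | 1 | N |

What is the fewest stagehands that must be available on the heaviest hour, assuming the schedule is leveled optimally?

4

Early-start (J@1, L@1, N@1, O@1, K@3, M@2) gives peak 9: h1:9  h2:9  h3:6  h4:1  h5:1  h6:0  h7:0  h8:0  h9:0.
Shift L→4, O→6, K→8.
Schedule J@1, L@4, N@1, O@6, K@8, M@2: h1:4  h2:4  h3:4  h4:4  h5:4  h6:2  h7:2  h8:2  h9:0 — peak 4.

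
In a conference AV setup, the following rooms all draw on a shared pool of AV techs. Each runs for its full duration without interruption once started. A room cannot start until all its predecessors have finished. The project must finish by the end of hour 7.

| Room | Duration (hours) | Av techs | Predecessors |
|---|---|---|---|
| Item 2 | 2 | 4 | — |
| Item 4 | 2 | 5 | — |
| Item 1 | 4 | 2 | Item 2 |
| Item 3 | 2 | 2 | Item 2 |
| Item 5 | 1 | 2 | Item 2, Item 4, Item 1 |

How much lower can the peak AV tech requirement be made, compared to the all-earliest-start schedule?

2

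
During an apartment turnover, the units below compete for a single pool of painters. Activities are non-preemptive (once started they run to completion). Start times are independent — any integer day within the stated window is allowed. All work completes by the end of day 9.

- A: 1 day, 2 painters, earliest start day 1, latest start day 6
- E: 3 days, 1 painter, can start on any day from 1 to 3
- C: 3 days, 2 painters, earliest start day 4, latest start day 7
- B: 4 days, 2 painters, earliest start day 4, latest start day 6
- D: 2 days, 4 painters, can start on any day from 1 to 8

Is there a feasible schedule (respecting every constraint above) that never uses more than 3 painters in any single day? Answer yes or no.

no

The minimum achievable peak is 4; 3 < 4, so no feasible schedule stays within the cap.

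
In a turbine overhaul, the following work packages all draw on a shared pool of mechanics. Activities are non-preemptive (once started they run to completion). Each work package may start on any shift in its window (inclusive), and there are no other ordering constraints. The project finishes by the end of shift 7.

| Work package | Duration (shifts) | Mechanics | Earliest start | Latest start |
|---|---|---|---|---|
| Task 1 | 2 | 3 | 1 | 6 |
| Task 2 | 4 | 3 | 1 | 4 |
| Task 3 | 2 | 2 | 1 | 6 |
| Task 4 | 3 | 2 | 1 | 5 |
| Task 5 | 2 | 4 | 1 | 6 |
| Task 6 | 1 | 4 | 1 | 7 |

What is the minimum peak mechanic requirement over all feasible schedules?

6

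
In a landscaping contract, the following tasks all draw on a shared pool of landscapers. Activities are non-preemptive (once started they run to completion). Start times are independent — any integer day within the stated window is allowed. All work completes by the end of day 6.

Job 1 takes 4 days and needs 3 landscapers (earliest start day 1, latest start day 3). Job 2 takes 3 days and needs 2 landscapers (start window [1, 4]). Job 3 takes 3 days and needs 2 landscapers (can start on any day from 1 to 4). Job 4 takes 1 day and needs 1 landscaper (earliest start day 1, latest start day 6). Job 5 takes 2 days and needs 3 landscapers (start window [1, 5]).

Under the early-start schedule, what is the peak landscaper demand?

Early-start schedule: Job 1@1, Job 2@1, Job 3@1, Job 4@1, Job 5@1.
Load per day: day 1: 11, day 2: 10, day 3: 7, day 4: 3, day 5: 0, day 6: 0.
Peak is 11.

11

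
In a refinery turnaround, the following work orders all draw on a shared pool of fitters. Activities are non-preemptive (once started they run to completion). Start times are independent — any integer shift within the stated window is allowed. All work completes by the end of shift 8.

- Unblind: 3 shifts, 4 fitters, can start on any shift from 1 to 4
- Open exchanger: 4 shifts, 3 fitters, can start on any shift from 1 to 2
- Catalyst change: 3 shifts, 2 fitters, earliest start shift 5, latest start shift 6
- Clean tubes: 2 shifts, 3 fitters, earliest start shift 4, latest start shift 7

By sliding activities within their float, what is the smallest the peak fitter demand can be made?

Schedule Unblind@1, Open exchanger@1, Catalyst change@5, Clean tubes@4: s1:7  s2:7  s3:7  s4:6  s5:5  s6:2  s7:2  s8:0 — peak 7.

7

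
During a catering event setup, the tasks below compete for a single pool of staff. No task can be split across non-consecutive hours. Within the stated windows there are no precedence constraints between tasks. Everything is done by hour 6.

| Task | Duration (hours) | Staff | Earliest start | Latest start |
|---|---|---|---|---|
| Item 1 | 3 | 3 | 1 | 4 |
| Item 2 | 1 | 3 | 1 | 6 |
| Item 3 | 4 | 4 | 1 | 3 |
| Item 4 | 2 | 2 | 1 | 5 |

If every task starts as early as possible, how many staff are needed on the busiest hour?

12

Early-start schedule: Item 1@1, Item 2@1, Item 3@1, Item 4@1.
Load per hour: hour 1: 12, hour 2: 9, hour 3: 7, hour 4: 4, hour 5: 0, hour 6: 0.
Peak is 12.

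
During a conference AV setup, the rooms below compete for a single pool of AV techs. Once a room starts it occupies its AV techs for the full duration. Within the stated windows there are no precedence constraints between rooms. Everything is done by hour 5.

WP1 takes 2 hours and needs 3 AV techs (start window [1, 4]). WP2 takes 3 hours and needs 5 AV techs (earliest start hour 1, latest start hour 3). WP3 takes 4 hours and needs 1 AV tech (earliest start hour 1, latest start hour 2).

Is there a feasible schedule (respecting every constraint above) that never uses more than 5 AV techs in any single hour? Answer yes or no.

no

The minimum achievable peak is 6; 5 < 6, so no feasible schedule stays within the cap.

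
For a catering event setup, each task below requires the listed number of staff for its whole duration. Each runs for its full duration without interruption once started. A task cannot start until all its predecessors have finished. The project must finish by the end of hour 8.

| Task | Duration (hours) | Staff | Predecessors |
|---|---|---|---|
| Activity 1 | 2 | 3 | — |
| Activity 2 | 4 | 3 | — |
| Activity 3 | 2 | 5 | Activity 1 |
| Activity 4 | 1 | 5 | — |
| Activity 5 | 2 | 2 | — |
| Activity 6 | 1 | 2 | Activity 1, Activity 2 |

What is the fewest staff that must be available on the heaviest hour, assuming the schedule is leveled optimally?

Early-start (Activity 1@1, Activity 2@1, Activity 3@3, Activity 4@1, Activity 5@1, Activity 6@5) gives peak 13: h1:13  h2:8  h3:8  h4:8  h5:2  h6:0  h7:0  h8:0.
Shift Activity 3→5, Activity 4→7, Activity 5→3, Activity 6→8.
Schedule Activity 1@1, Activity 2@1, Activity 3@5, Activity 4@7, Activity 5@3, Activity 6@8: h1:6  h2:6  h3:5  h4:5  h5:5  h6:5  h7:5  h8:2 — peak 6.

6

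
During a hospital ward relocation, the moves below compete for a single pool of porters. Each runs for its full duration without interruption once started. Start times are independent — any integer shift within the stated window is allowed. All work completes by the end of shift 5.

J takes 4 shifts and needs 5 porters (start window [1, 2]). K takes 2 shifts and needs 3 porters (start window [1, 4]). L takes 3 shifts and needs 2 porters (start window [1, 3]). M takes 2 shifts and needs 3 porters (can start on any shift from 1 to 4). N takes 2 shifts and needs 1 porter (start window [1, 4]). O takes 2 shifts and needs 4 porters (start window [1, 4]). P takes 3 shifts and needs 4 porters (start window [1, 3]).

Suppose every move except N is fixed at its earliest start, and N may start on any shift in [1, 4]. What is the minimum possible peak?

21

N@1: s1:22  s2:22  s3:11  s4:5  s5:0 → peak 22
N@2: s1:21  s2:22  s3:12  s4:5  s5:0 → peak 22
N@3: s1:21  s2:21  s3:12  s4:6  s5:0 → peak 21
N@4: s1:21  s2:21  s3:11  s4:6  s5:1 → peak 21
Best is N@3, peak 21.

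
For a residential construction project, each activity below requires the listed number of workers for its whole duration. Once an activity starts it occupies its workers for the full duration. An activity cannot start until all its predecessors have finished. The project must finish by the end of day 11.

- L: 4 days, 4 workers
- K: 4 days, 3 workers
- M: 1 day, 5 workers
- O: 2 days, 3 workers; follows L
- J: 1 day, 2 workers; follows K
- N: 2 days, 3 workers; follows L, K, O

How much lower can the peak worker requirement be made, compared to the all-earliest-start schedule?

6

Early-start peak: d1:12  d2:7  d3:7  d4:7  d5:5  d6:3  d7:3  d8:3  d9:0  d10:0  d11:0 ⇒ 12.
Leveled (L@1, K@5, M@9, O@5, J@10, N@10): d1:4  d2:4  d3:4  d4:4  d5:6  d6:6  d7:3  d8:3  d9:5  d10:5  d11:3 ⇒ 6.
Reduction 12 − 6 = 6.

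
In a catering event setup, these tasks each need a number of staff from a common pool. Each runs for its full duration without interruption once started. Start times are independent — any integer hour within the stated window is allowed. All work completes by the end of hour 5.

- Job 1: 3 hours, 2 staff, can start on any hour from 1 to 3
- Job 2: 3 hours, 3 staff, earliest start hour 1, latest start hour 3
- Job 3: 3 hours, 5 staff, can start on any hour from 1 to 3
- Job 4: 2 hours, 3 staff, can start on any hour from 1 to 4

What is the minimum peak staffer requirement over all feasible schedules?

Early-start (Job 1@1, Job 2@1, Job 3@1, Job 4@1) gives peak 13: h1:13  h2:13  h3:10  h4:0  h5:0.
Shift Job 4→4.
Schedule Job 1@1, Job 2@1, Job 3@1, Job 4@4: h1:10  h2:10  h3:10  h4:3  h5:3 — peak 10.

10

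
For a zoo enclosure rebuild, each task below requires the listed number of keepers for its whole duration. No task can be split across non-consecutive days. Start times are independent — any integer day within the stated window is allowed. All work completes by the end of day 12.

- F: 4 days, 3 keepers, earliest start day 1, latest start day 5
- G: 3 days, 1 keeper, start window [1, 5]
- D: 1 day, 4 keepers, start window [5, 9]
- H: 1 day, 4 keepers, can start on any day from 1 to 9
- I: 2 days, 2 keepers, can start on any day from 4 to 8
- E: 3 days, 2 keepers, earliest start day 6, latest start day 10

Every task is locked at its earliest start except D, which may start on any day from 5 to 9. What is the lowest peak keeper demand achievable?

D@5: d1:8  d2:4  d3:4  d4:5  d5:6  d6:2  d7:2  d8:2  d9:0  d10:0  d11:0  d12:0 → peak 8
D@6: d1:8  d2:4  d3:4  d4:5  d5:2  d6:6  d7:2  d8:2  d9:0  d10:0  d11:0  d12:0 → peak 8
D@7: d1:8  d2:4  d3:4  d4:5  d5:2  d6:2  d7:6  d8:2  d9:0  d10:0  d11:0  d12:0 → peak 8
D@8: d1:8  d2:4  d3:4  d4:5  d5:2  d6:2  d7:2  d8:6  d9:0  d10:0  d11:0  d12:0 → peak 8
D@9: d1:8  d2:4  d3:4  d4:5  d5:2  d6:2  d7:2  d8:2  d9:4  d10:0  d11:0  d12:0 → peak 8
Best is D@5, peak 8.

8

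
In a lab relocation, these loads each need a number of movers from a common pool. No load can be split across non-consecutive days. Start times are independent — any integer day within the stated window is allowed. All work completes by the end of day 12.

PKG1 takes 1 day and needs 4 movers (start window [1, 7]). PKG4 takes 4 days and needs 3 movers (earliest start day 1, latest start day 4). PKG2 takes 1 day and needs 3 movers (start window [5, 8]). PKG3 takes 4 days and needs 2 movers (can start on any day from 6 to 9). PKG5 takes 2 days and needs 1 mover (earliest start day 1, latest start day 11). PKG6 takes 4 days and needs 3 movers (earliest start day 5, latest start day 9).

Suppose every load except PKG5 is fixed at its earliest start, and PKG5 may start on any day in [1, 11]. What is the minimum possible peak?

PKG5@1: d1:8  d2:4  d3:3  d4:3  d5:6  d6:5  d7:5  d8:5  d9:2  d10:0  d11:0  d12:0 → peak 8
PKG5@2: d1:7  d2:4  d3:4  d4:3  d5:6  d6:5  d7:5  d8:5  d9:2  d10:0  d11:0  d12:0 → peak 7
PKG5@3: d1:7  d2:3  d3:4  d4:4  d5:6  d6:5  d7:5  d8:5  d9:2  d10:0  d11:0  d12:0 → peak 7
PKG5@4: d1:7  d2:3  d3:3  d4:4  d5:7  d6:5  d7:5  d8:5  d9:2  d10:0  d11:0  d12:0 → peak 7
PKG5@5: d1:7  d2:3  d3:3  d4:3  d5:7  d6:6  d7:5  d8:5  d9:2  d10:0  d11:0  d12:0 → peak 7
PKG5@6: d1:7  d2:3  d3:3  d4:3  d5:6  d6:6  d7:6  d8:5  d9:2  d10:0  d11:0  d12:0 → peak 7
PKG5@7: d1:7  d2:3  d3:3  d4:3  d5:6  d6:5  d7:6  d8:6  d9:2  d10:0  d11:0  d12:0 → peak 7
PKG5@8: d1:7  d2:3  d3:3  d4:3  d5:6  d6:5  d7:5  d8:6  d9:3  d10:0  d11:0  d12:0 → peak 7
PKG5@9: d1:7  d2:3  d3:3  d4:3  d5:6  d6:5  d7:5  d8:5  d9:3  d10:1  d11:0  d12:0 → peak 7
PKG5@10: d1:7  d2:3  d3:3  d4:3  d5:6  d6:5  d7:5  d8:5  d9:2  d10:1  d11:1  d12:0 → peak 7
PKG5@11: d1:7  d2:3  d3:3  d4:3  d5:6  d6:5  d7:5  d8:5  d9:2  d10:0  d11:1  d12:1 → peak 7
Best is PKG5@2, peak 7.

7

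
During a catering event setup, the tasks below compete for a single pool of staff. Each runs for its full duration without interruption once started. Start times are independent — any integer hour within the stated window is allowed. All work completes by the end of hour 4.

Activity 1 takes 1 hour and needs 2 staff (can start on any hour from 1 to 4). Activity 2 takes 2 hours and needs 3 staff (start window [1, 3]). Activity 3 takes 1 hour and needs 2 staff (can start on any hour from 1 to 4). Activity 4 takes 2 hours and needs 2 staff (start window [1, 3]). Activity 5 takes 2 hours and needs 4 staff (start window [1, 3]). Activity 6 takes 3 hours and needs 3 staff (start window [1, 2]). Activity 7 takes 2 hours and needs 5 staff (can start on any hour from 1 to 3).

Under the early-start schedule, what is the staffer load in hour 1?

At early start, hour 1 has: Activity 1, Activity 2, Activity 3, Activity 4, Activity 5, Activity 6, Activity 7.
Demand: 2 + 3 + 2 + 2 + 4 + 3 + 5 = 21.

21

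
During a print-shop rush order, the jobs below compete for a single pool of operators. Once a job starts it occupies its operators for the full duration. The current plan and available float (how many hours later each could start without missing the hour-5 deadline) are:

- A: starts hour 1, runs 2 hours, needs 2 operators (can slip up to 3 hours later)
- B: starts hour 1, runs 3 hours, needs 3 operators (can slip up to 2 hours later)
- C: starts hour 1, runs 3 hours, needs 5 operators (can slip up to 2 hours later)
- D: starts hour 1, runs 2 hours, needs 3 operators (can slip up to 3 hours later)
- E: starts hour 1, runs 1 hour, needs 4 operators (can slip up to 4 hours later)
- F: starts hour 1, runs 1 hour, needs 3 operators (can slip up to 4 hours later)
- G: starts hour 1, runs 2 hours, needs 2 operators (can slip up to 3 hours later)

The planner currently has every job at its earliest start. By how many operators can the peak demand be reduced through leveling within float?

12

Early-start peak: h1:22  h2:15  h3:8  h4:0  h5:0 ⇒ 22.
Leveled (A@1, B@1, C@1, D@4, E@4, F@5, G@3): h1:10  h2:10  h3:10  h4:9  h5:6 ⇒ 10.
Reduction 22 − 10 = 12.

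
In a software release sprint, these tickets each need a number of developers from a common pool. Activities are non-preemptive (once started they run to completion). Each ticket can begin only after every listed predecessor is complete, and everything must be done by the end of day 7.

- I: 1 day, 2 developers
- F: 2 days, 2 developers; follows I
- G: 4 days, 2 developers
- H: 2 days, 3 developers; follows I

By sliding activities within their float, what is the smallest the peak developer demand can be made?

4

Early-start (I@1, F@2, G@1, H@2) gives peak 7: d1:4  d2:7  d3:7  d4:2  d5:0  d6:0  d7:0.
Shift H→5.
Schedule I@1, F@2, G@1, H@5: d1:4  d2:4  d3:4  d4:2  d5:3  d6:3  d7:0 — peak 4.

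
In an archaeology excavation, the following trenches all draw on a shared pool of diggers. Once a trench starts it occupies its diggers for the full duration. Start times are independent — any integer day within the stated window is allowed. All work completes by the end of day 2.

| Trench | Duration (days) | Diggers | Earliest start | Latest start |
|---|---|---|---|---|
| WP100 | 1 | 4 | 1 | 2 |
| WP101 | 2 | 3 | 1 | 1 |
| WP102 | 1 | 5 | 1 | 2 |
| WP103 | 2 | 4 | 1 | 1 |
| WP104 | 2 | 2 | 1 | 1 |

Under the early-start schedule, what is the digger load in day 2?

9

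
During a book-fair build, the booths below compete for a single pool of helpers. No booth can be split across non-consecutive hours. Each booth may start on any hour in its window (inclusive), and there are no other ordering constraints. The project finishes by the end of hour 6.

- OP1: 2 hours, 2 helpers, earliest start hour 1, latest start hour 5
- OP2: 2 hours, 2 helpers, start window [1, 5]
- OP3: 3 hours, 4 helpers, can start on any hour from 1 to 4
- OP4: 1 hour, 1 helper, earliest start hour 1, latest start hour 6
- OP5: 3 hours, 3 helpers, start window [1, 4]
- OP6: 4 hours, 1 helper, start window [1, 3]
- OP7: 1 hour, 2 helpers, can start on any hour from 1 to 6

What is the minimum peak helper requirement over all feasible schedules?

6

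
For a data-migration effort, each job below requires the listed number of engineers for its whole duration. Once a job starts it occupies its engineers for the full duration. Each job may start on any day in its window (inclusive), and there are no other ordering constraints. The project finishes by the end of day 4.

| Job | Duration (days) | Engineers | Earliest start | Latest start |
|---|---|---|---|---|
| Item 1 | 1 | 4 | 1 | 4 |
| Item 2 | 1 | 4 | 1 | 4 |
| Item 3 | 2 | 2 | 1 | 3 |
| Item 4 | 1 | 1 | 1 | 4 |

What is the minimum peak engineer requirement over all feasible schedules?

4

Early-start (Item 1@1, Item 2@1, Item 3@1, Item 4@1) gives peak 11: d1:11  d2:2  d3:0  d4:0.
Shift Item 2→2, Item 3→3, Item 4→3.
Schedule Item 1@1, Item 2@2, Item 3@3, Item 4@3: d1:4  d2:4  d3:3  d4:2 — peak 4.
Total engineer-days = 13 over 4 days ⇒ peak ≥ ⌈13/4⌉ = 4, so 4 is optimal.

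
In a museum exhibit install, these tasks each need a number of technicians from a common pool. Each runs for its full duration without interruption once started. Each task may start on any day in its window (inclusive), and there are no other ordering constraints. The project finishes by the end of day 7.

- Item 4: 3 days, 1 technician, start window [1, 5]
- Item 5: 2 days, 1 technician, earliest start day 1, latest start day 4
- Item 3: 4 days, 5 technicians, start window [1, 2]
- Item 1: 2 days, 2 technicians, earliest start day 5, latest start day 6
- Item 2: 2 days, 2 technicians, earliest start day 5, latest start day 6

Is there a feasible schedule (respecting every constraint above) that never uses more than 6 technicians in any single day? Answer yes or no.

yes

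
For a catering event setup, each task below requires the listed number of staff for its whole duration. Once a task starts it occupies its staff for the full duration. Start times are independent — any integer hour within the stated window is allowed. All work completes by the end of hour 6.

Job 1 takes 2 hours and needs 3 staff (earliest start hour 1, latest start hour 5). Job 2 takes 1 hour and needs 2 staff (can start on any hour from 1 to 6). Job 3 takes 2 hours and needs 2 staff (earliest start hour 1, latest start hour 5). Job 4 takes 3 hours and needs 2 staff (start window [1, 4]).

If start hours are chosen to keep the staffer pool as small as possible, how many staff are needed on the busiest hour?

Early-start (Job 1@1, Job 2@1, Job 3@1, Job 4@1) gives peak 9: h1:9  h2:7  h3:2  h4:0  h5:0  h6:0.
Shift Job 2→3, Job 3→3, Job 4→4.
Schedule Job 1@1, Job 2@3, Job 3@3, Job 4@4: h1:3  h2:3  h3:4  h4:4  h5:2  h6:2 — peak 4.

4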